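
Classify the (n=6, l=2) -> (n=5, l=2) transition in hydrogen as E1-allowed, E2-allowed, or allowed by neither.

Δl = 2 − 2 = +0; l_i + l_f = 4.
E1 (Δl = ±1): not satisfied.
E2 (Δl = 0,±2, l_i+l_f ≥ 2): satisfied.

E2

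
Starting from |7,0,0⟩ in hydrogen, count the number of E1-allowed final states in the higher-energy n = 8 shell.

3

E1 requires Δl = ±1, so l_f ∈ {-1, 1}; with 0 ≤ l_f ≤ n_f−1 = 7, the allowed l_f values are {1}.
For l_f = 1: m_f ∈ {m_i−1, m_i, m_i+1} ∩ [−1, 1] = {-1, 0, 1} → 3 states.
Total: 3.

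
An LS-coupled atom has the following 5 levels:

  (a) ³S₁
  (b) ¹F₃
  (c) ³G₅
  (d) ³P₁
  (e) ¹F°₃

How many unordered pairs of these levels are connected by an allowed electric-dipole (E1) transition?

(a)–(b): forbidden (parity, ΔS, ΔL, ΔJ).
(a)–(c): forbidden (parity, ΔL, ΔJ).
(a)–(d): forbidden (parity).
(a)–(e): forbidden (ΔS, ΔL, ΔJ).
(b)–(c): forbidden (parity, ΔS, ΔJ).
(b)–(d): forbidden (parity, ΔS, ΔL, ΔJ).
(b)–(e): allowed.
(c)–(d): forbidden (parity, ΔL, ΔJ).
(c)–(e): forbidden (ΔS, ΔJ).
(d)–(e): forbidden (ΔS, ΔL, ΔJ).
Allowed pairs: 1 of 10.

1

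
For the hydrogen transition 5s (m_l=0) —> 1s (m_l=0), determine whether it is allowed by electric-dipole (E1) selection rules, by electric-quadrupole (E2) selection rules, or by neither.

neither

Δl = 0 − 0 = +0; l_i + l_f = 0.
Δm_l = +0.
E1 (Δl = ±1, |Δm_l| ≤ 1): not satisfied.
E2 (Δl = 0,±2, l_i+l_f ≥ 2, |Δm_l| ≤ 2): not satisfied.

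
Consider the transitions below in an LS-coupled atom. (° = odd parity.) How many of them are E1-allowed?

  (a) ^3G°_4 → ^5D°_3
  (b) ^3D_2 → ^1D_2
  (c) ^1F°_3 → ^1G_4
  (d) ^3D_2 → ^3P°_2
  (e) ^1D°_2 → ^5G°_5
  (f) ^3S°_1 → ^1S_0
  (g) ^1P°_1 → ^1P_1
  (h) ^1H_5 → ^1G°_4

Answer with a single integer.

4

(a) forbidden (parity, ΔS, ΔL fail)
(b) forbidden (parity, ΔS fail)
(c) allowed
(d) allowed
(e) forbidden (parity, ΔS, ΔL, ΔJ fail)
(f) forbidden (ΔS, ΔL fail)
(g) allowed
(h) allowed
Total allowed: 4 of 8.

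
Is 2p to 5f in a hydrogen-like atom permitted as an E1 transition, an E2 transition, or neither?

Δl = 3 − 1 = +2; l_i + l_f = 4.
E1 (Δl = ±1): not satisfied.
E2 (Δl = 0,±2, l_i+l_f ≥ 2): satisfied.

E2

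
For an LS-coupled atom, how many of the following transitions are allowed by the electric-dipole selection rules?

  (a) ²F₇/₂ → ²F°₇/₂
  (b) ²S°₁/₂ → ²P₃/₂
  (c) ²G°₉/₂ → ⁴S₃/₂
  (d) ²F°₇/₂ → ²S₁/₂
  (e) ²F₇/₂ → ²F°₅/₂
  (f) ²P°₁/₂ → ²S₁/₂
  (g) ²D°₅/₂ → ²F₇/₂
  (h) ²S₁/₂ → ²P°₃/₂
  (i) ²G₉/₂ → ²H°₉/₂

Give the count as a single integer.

(a) allowed
(b) allowed
(c) forbidden (ΔS, ΔL, ΔJ fail)
(d) forbidden (ΔL, ΔJ fail)
(e) allowed
(f) allowed
(g) allowed
(h) allowed
(i) allowed
Total allowed: 7 of 9.

7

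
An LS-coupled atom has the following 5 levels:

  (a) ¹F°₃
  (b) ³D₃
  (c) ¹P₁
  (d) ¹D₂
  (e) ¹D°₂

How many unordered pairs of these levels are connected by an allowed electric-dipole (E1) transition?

(a)–(b): forbidden (ΔS).
(a)–(c): forbidden (ΔL, ΔJ).
(a)–(d): allowed.
(a)–(e): forbidden (parity).
(b)–(c): forbidden (parity, ΔS, ΔJ).
(b)–(d): forbidden (parity, ΔS).
(b)–(e): forbidden (ΔS).
(c)–(d): forbidden (parity).
(c)–(e): allowed.
(d)–(e): allowed.
Allowed pairs: 3 of 10.

3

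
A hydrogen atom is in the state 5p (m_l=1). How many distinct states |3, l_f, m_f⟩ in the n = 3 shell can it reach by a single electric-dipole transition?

4

E1 requires Δl = ±1, so l_f ∈ {0, 2}; with 0 ≤ l_f ≤ n_f−1 = 2, the allowed l_f values are {0, 2}.
For l_f = 0: m_f ∈ {m_i−1, m_i, m_i+1} ∩ [−0, 0] = {0} → 1 state.
For l_f = 2: m_f ∈ {m_i−1, m_i, m_i+1} ∩ [−2, 2] = {0, 1, 2} → 3 states.
Total: 4.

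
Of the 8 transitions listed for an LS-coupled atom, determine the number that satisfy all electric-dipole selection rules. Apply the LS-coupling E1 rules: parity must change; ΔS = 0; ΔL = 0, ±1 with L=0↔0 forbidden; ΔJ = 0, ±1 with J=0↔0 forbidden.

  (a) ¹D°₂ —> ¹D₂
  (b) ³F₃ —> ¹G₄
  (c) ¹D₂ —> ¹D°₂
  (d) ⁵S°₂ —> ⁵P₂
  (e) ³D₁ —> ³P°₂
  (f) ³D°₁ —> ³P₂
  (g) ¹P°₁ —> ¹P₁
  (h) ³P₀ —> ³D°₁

(a) allowed
(b) forbidden (parity, ΔS fail)
(c) allowed
(d) allowed
(e) allowed
(f) allowed
(g) allowed
(h) allowed
Total allowed: 7 of 8.

7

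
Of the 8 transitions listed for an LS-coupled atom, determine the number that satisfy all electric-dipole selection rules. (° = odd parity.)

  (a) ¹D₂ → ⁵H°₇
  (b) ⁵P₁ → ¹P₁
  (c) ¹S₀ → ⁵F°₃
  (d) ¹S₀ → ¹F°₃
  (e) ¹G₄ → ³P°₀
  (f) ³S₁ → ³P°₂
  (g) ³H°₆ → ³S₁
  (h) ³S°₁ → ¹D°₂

(a) forbidden (ΔS, ΔL, ΔJ fail)
(b) forbidden (parity, ΔS fail)
(c) forbidden (ΔS, ΔL, ΔJ fail)
(d) forbidden (ΔL, ΔJ fail)
(e) forbidden (ΔS, ΔL, ΔJ fail)
(f) allowed
(g) forbidden (ΔL, ΔJ fail)
(h) forbidden (parity, ΔS, ΔL fail)
Total allowed: 1 of 8.

1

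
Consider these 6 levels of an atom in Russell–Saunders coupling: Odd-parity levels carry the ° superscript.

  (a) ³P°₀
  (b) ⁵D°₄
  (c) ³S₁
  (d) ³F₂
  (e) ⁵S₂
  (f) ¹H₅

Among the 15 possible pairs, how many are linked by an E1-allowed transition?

(a)–(b): forbidden (parity, ΔS, ΔJ).
(a)–(c): allowed.
(a)–(d): forbidden (ΔL, ΔJ).
(a)–(e): forbidden (ΔS, ΔJ).
(a)–(f): forbidden (ΔS, ΔL, ΔJ).
(b)–(c): forbidden (ΔS, ΔL, ΔJ).
(b)–(d): forbidden (ΔS, ΔJ).
(b)–(e): forbidden (ΔL, ΔJ).
(b)–(f): forbidden (ΔS, ΔL).
(c)–(d): forbidden (parity, ΔL).
(c)–(e): forbidden (parity, ΔS, ΔL).
(c)–(f): forbidden (parity, ΔS, ΔL, ΔJ).
(d)–(e): forbidden (parity, ΔS, ΔL).
(d)–(f): forbidden (parity, ΔS, ΔL, ΔJ).
(e)–(f): forbidden (parity, ΔS, ΔL, ΔJ).
Allowed pairs: 1 of 15.

1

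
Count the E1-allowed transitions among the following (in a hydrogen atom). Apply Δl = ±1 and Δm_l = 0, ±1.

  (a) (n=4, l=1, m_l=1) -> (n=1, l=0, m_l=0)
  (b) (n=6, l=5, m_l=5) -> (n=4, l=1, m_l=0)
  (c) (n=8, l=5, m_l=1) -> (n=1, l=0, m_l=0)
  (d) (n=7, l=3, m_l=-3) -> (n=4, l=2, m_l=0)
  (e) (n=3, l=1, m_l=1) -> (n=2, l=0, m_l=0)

2

(a) allowed
(b) forbidden — Δl = -4 (E1 requires Δl = ±1); Δm_l = -5 (E1 requires Δm_l = 0, ±1)
(c) forbidden — Δl = -5 (E1 requires Δl = ±1)
(d) forbidden — Δm_l = +3 (E1 requires Δm_l = 0, ±1)
(e) allowed
Total allowed: 2 of 5.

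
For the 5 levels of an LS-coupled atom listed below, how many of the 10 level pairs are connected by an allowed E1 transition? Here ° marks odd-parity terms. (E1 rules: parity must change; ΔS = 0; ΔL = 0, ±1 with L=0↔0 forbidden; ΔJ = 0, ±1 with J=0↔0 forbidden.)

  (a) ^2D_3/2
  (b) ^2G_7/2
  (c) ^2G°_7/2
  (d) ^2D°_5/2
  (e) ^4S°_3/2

(a)–(b): forbidden (parity, ΔL, ΔJ).
(a)–(c): forbidden (ΔL, ΔJ).
(a)–(d): allowed.
(a)–(e): forbidden (ΔS, ΔL).
(b)–(c): allowed.
(b)–(d): forbidden (ΔL).
(b)–(e): forbidden (ΔS, ΔL, ΔJ).
(c)–(d): forbidden (parity, ΔL).
(c)–(e): forbidden (parity, ΔS, ΔL, ΔJ).
(d)–(e): forbidden (parity, ΔS, ΔL).
Allowed pairs: 2 of 10.

2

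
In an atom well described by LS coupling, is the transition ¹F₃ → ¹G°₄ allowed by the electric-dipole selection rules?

allowed

Parity must change: even → odd — ok.
ΔJ = 0, ±1 (not J=0↔0): J: 3 → 4, ΔJ = +1 — ok.
ΔL = 0, ±1 (not L=0↔0): L: 3 → 4, ΔL = +1 — ok.
ΔS = 0: S: 0 → 0 — ok.
All four E1 rules are satisfied.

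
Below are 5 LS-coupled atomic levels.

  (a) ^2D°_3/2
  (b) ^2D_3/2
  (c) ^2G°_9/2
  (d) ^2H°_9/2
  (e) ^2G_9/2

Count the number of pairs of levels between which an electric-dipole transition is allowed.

3

(a)–(b): allowed.
(a)–(c): forbidden (parity, ΔL, ΔJ).
(a)–(d): forbidden (parity, ΔL, ΔJ).
(a)–(e): forbidden (ΔL, ΔJ).
(b)–(c): forbidden (ΔL, ΔJ).
(b)–(d): forbidden (ΔL, ΔJ).
(b)–(e): forbidden (parity, ΔL, ΔJ).
(c)–(d): forbidden (parity).
(c)–(e): allowed.
(d)–(e): allowed.
Allowed pairs: 3 of 10.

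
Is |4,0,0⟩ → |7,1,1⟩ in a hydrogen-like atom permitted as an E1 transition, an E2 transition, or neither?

E1

Δl = 1 − 0 = +1; l_i + l_f = 1.
Δm_l = +1.
E1 (Δl = ±1, |Δm_l| ≤ 1): satisfied.
E2 (Δl = 0,±2, l_i+l_f ≥ 2, |Δm_l| ≤ 2): not satisfied.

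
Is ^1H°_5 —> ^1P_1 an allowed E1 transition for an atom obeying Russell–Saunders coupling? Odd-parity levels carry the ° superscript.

forbidden

Parity must change: odd → even — ok.
ΔS = 0: S: 0 → 0 — ok.
ΔL = 0, ±1 (not L=0↔0): L: 5 → 1, ΔL = -4 — fails.
ΔJ = 0, ±1 (not J=0↔0): J: 5 → 1, ΔJ = -4 — fails.
Rule(s) violated: ΔL, ΔJ.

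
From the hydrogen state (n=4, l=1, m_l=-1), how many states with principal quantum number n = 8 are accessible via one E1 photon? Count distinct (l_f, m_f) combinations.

E1 requires Δl = ±1, so l_f ∈ {0, 2}; with 0 ≤ l_f ≤ n_f−1 = 7, the allowed l_f values are {0, 2}.
For l_f = 0: m_f ∈ {m_i−1, m_i, m_i+1} ∩ [−0, 0] = {0} → 1 state.
For l_f = 2: m_f ∈ {m_i−1, m_i, m_i+1} ∩ [−2, 2] = {-2, -1, 0} → 3 states.
Total: 4.

4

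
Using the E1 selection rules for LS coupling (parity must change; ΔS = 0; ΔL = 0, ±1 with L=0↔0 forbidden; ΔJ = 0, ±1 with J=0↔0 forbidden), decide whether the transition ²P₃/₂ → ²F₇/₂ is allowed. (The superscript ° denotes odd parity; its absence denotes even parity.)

Reading off the term symbols: S 1/2→1/2, L 1→3, J 3/2→7/2, parity even→even.
ΔS = 0: S: 1/2 → 1/2 — satisfied.
ΔL = 0, ±1 (not L=0↔0): L: 1 → 3, ΔL = +2 — violated.
Parity must change: even → even — violated.
ΔJ = 0, ±1 (not J=0↔0): J: 3/2 → 7/2, ΔJ = +2 — violated.
Rule(s) violated: parity, ΔL, ΔJ.

forbidden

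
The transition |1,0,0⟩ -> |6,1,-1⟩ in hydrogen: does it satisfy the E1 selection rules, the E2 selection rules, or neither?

E1

Δl = 1 − 0 = +1; l_i + l_f = 1.
Δm_l = -1.
E1 (Δl = ±1, |Δm_l| ≤ 1): satisfied.
E2 (Δl = 0,±2, l_i+l_f ≥ 2, |Δm_l| ≤ 2): not satisfied.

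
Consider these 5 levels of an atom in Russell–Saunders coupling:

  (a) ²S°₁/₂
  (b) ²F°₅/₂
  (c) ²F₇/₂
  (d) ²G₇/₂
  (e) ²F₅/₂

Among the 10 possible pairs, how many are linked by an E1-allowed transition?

(a)–(b): forbidden (parity, ΔL, ΔJ).
(a)–(c): forbidden (ΔL, ΔJ).
(a)–(d): forbidden (ΔL, ΔJ).
(a)–(e): forbidden (ΔL, ΔJ).
(b)–(c): allowed.
(b)–(d): allowed.
(b)–(e): allowed.
(c)–(d): forbidden (parity).
(c)–(e): forbidden (parity).
(d)–(e): forbidden (parity).
Allowed pairs: 3 of 10.

3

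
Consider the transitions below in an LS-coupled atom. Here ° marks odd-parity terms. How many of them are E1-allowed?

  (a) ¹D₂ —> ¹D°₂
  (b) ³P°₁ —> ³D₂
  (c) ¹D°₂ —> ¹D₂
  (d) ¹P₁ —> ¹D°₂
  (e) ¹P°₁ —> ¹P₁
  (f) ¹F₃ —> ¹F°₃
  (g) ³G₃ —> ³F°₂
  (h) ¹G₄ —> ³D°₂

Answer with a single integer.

(a) allowed
(b) allowed
(c) allowed
(d) allowed
(e) allowed
(f) allowed
(g) allowed
(h) forbidden (ΔS, ΔL, ΔJ fail)
Total allowed: 7 of 8.

7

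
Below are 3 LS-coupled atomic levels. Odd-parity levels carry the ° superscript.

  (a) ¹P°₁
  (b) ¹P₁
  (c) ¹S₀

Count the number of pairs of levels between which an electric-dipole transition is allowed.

2

(a)–(b): allowed.
(a)–(c): allowed.
(b)–(c): forbidden (parity).
Allowed pairs: 2 of 3.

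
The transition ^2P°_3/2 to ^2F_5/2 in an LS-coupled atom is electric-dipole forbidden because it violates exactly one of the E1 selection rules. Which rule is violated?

the ΔL = 0, ±1 rule

Reading off the term symbols: S 1/2→1/2, L 1→3, J 3/2→5/2, parity odd→even.
Parity must change: odd → even — passes.
ΔS = 0: S: 1/2 → 1/2 — passes.
ΔL = 0, ±1 (not L=0↔0): L: 1 → 3, ΔL = +2 — fails.
ΔJ = 0, ±1 (not J=0↔0): J: 3/2 → 5/2, ΔJ = +1 — passes.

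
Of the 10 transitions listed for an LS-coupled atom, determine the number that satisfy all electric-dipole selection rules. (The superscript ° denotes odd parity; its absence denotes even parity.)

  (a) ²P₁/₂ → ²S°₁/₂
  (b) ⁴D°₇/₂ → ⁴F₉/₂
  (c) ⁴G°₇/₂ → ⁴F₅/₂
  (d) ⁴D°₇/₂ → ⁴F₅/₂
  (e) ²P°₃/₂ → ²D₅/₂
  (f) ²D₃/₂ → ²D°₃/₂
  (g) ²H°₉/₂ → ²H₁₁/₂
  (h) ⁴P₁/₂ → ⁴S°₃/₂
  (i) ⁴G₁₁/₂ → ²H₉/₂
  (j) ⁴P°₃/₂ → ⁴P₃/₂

(a) allowed
(b) allowed
(c) allowed
(d) allowed
(e) allowed
(f) allowed
(g) allowed
(h) allowed
(i) forbidden (parity, ΔS fail)
(j) allowed
Total allowed: 9 of 10.

9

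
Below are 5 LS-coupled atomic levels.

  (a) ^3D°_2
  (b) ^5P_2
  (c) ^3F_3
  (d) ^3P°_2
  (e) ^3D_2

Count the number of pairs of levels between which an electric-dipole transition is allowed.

(a)–(b): forbidden (ΔS).
(a)–(c): allowed.
(a)–(d): forbidden (parity).
(a)–(e): allowed.
(b)–(c): forbidden (parity, ΔS, ΔL).
(b)–(d): forbidden (ΔS).
(b)–(e): forbidden (parity, ΔS).
(c)–(d): forbidden (ΔL).
(c)–(e): forbidden (parity).
(d)–(e): allowed.
Allowed pairs: 3 of 10.

3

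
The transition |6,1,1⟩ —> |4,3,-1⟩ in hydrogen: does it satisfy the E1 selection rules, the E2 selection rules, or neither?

Δl = 3 − 1 = +2; l_i + l_f = 4.
Δm_l = -2.
E1 (Δl = ±1, |Δm_l| ≤ 1): not satisfied.
E2 (Δl = 0,±2, l_i+l_f ≥ 2, |Δm_l| ≤ 2): satisfied.

E2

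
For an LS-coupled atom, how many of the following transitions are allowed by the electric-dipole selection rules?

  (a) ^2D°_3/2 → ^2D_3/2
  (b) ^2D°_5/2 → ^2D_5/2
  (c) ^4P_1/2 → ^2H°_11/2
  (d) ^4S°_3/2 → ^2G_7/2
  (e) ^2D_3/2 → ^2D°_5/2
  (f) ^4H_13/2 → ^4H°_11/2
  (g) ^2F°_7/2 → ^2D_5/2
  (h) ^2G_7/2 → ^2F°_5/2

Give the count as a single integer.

(a) allowed
(b) allowed
(c) forbidden (ΔS, ΔL, ΔJ fail)
(d) forbidden (ΔS, ΔL, ΔJ fail)
(e) allowed
(f) allowed
(g) allowed
(h) allowed
Total allowed: 6 of 8.

6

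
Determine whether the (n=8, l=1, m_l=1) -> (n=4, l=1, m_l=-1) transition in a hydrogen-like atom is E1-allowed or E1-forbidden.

forbidden

Δl = 1 − 1 = +0; the E1 rule Δl = ±1 is ✗.
m_l: 1 → -1 (Δm_l = -2). |Δm_l| ≤ 1 ✗.
The transition is electric-dipole forbidden.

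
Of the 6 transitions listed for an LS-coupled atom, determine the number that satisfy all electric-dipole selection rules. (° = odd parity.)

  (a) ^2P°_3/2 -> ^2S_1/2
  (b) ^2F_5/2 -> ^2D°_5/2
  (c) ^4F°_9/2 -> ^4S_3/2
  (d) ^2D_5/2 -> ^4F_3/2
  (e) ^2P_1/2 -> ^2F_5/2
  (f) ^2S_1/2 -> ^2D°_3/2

2

(a) allowed
(b) allowed
(c) forbidden (ΔL, ΔJ fail)
(d) forbidden (parity, ΔS fail)
(e) forbidden (parity, ΔL, ΔJ fail)
(f) forbidden (ΔL fails)
Total allowed: 2 of 6.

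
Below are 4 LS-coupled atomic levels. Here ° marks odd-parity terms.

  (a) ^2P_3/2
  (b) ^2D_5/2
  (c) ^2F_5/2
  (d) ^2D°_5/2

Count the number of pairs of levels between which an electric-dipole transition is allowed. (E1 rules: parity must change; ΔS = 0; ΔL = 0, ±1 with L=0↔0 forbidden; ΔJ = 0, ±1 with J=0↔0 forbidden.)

3

(a)–(b): forbidden (parity).
(a)–(c): forbidden (parity, ΔL).
(a)–(d): allowed.
(b)–(c): forbidden (parity).
(b)–(d): allowed.
(c)–(d): allowed.
Allowed pairs: 3 of 6.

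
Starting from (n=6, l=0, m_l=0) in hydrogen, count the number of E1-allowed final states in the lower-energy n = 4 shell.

3

E1 requires Δl = ±1, so l_f ∈ {-1, 1}; with 0 ≤ l_f ≤ n_f−1 = 3, the allowed l_f values are {1}.
For l_f = 1: m_f ∈ {m_i−1, m_i, m_i+1} ∩ [−1, 1] = {-1, 0, 1} → 3 states.
Total: 3.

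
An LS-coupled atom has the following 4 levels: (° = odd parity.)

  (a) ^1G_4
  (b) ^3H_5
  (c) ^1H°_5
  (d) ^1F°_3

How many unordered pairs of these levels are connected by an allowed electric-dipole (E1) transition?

2

(a)–(b): forbidden (parity, ΔS).
(a)–(c): allowed.
(a)–(d): allowed.
(b)–(c): forbidden (ΔS).
(b)–(d): forbidden (ΔS, ΔL, ΔJ).
(c)–(d): forbidden (parity, ΔL, ΔJ).
Allowed pairs: 2 of 6.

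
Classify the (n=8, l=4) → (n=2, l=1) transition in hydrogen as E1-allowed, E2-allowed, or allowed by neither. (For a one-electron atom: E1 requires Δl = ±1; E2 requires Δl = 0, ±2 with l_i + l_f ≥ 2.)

Δl = 1 − 4 = -3; l_i + l_f = 5.
E1 (Δl = ±1): not satisfied.
E2 (Δl = 0,±2, l_i+l_f ≥ 2): not satisfied.

neither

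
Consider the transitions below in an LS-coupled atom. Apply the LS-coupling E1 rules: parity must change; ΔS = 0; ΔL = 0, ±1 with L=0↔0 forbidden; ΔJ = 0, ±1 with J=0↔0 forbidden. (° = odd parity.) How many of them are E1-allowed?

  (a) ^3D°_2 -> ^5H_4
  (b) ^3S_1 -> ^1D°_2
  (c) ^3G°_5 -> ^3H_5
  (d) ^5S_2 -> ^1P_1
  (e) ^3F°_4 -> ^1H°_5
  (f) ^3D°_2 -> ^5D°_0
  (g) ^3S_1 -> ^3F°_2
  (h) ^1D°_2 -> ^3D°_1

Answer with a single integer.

1

(a) forbidden (ΔS, ΔL, ΔJ fail)
(b) forbidden (ΔS, ΔL fail)
(c) allowed
(d) forbidden (parity, ΔS fail)
(e) forbidden (parity, ΔS, ΔL fail)
(f) forbidden (parity, ΔS, ΔJ fail)
(g) forbidden (ΔL fails)
(h) forbidden (parity, ΔS fail)
Total allowed: 1 of 8.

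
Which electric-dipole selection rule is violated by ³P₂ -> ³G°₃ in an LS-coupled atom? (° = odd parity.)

Initial level: S=1, L=1, J=2, parity even. Final level: S=1, L=4, J=3, parity odd.
ΔS = 0: S: 1 → 1 — satisfied.
ΔL = 0, ±1 (not L=0↔0): L: 1 → 4, ΔL = +3 — violated.
Parity must change: even → odd — satisfied.
ΔJ = 0, ±1 (not J=0↔0): J: 2 → 3, ΔJ = +1 — satisfied.

the ΔL = 0, ±1 rule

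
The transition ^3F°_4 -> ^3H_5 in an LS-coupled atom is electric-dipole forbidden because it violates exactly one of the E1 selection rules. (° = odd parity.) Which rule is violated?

Initial level: S=1, L=3, J=4, parity odd. Final level: S=1, L=5, J=5, parity even.
Parity must change: odd → even — satisfied.
ΔS = 0: S: 1 → 1 — satisfied.
ΔL = 0, ±1 (not L=0↔0): L: 3 → 5, ΔL = +2 — violated.
ΔJ = 0, ±1 (not J=0↔0): J: 4 → 5, ΔJ = +1 — satisfied.

the ΔL = 0, ±1 rule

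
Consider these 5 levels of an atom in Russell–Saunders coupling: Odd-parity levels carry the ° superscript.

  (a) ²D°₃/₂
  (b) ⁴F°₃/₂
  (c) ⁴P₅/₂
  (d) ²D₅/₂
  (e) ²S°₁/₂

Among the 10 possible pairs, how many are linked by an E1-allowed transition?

(a)–(b): forbidden (parity, ΔS).
(a)–(c): forbidden (ΔS).
(a)–(d): allowed.
(a)–(e): forbidden (parity, ΔL).
(b)–(c): forbidden (ΔL).
(b)–(d): forbidden (ΔS).
(b)–(e): forbidden (parity, ΔS, ΔL).
(c)–(d): forbidden (parity, ΔS).
(c)–(e): forbidden (ΔS, ΔJ).
(d)–(e): forbidden (ΔL, ΔJ).
Allowed pairs: 1 of 10.

1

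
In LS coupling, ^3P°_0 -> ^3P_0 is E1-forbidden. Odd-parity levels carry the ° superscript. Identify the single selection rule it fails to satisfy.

the J=0 ↔ J=0 exclusion

Parity must change: odd → even — ✓.
ΔS = 0: S: 1 → 1 — ✓.
ΔL = 0, ±1 (not L=0↔0): L: 1 → 1, ΔL = +0 — ✓.
ΔJ = 0, ±1 (not J=0↔0): J: 0 → 0, ΔJ = +0 — ✗.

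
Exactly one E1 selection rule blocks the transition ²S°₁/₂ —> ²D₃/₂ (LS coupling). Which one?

Parity must change: odd → even — ok.
ΔL = 0, ±1 (not L=0↔0): L: 0 → 2, ΔL = +2 — fails.
ΔJ = 0, ±1 (not J=0↔0): J: 1/2 → 3/2, ΔJ = +1 — ok.
ΔS = 0: S: 1/2 → 1/2 — ok.

the ΔL = 0, ±1 rule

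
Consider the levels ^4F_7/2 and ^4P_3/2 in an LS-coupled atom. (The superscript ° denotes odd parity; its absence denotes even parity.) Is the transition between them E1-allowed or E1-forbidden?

forbidden

Parity must change: even → even — ✗.
ΔS = 0: S: 3/2 → 3/2 — ✓.
ΔL = 0, ±1 (not L=0↔0): L: 3 → 1, ΔL = -2 — ✗.
ΔJ = 0, ±1 (not J=0↔0): J: 7/2 → 3/2, ΔJ = -2 — ✗.
Rule(s) violated: parity, ΔL, ΔJ.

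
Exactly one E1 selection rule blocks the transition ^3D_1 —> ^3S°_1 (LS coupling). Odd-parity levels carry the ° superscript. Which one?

the ΔL = 0, ±1 rule

ΔS = 0: S: 1 → 1 — ok.
Parity must change: even → odd — ok.
ΔJ = 0, ±1 (not J=0↔0): J: 1 → 1, ΔJ = +0 — ok.
ΔL = 0, ±1 (not L=0↔0): L: 2 → 0, ΔL = -2 — fails.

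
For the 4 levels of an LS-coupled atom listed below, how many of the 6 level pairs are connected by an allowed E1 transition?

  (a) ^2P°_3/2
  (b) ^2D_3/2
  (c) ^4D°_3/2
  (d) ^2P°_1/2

(a)–(b): allowed.
(a)–(c): forbidden (parity, ΔS).
(a)–(d): forbidden (parity).
(b)–(c): forbidden (ΔS).
(b)–(d): allowed.
(c)–(d): forbidden (parity, ΔS).
Allowed pairs: 2 of 6.

2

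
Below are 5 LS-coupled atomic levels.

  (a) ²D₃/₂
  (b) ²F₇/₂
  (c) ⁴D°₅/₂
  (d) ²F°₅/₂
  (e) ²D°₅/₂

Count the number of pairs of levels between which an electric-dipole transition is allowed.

4

(a)–(b): forbidden (parity, ΔJ).
(a)–(c): forbidden (ΔS).
(a)–(d): allowed.
(a)–(e): allowed.
(b)–(c): forbidden (ΔS).
(b)–(d): allowed.
(b)–(e): allowed.
(c)–(d): forbidden (parity, ΔS).
(c)–(e): forbidden (parity, ΔS).
(d)–(e): forbidden (parity).
Allowed pairs: 4 of 10.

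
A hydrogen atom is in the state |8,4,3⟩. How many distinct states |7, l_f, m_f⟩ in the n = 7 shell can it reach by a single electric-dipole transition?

5

E1 requires Δl = ±1, so l_f ∈ {3, 5}; with 0 ≤ l_f ≤ n_f−1 = 6, the allowed l_f values are {3, 5}.
For l_f = 3: m_f ∈ {m_i−1, m_i, m_i+1} ∩ [−3, 3] = {2, 3} → 2 states.
For l_f = 5: m_f ∈ {m_i−1, m_i, m_i+1} ∩ [−5, 5] = {2, 3, 4} → 3 states.
Total: 5.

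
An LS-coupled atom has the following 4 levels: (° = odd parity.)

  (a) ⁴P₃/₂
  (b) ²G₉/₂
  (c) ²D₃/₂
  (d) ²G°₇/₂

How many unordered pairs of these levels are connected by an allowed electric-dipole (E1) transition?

1

(a)–(b): forbidden (parity, ΔS, ΔL, ΔJ).
(a)–(c): forbidden (parity, ΔS).
(a)–(d): forbidden (ΔS, ΔL, ΔJ).
(b)–(c): forbidden (parity, ΔL, ΔJ).
(b)–(d): allowed.
(c)–(d): forbidden (ΔL, ΔJ).
Allowed pairs: 1 of 6.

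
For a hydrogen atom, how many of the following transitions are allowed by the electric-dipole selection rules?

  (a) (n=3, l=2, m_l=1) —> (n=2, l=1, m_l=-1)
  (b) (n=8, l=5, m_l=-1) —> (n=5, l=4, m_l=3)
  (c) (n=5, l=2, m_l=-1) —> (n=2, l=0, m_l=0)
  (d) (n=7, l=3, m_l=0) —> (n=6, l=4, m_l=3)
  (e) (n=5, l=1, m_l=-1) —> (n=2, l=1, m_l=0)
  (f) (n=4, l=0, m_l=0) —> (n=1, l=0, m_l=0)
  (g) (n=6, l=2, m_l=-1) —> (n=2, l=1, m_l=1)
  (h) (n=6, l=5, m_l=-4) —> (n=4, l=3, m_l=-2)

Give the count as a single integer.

0

(a) forbidden — Δm_l = -2 (E1 requires Δm_l = 0, ±1)
(b) forbidden — Δm_l = +4 (E1 requires Δm_l = 0, ±1)
(c) forbidden — Δl = -2 (E1 requires Δl = ±1)
(d) forbidden — Δm_l = +3 (E1 requires Δm_l = 0, ±1)
(e) forbidden — Δl = +0 (E1 requires Δl = ±1)
(f) forbidden — Δl = +0 (E1 requires Δl = ±1)
(g) forbidden — Δm_l = +2 (E1 requires Δm_l = 0, ±1)
(h) forbidden — Δl = -2 (E1 requires Δl = ±1); Δm_l = +2 (E1 requires Δm_l = 0, ±1)
Total allowed: 0 of 8.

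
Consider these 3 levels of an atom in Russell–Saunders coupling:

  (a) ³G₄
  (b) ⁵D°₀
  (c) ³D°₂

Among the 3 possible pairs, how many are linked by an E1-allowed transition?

0

(a)–(b): forbidden (ΔS, ΔL, ΔJ).
(a)–(c): forbidden (ΔL, ΔJ).
(b)–(c): forbidden (parity, ΔS, ΔJ).
Allowed pairs: 0 of 3.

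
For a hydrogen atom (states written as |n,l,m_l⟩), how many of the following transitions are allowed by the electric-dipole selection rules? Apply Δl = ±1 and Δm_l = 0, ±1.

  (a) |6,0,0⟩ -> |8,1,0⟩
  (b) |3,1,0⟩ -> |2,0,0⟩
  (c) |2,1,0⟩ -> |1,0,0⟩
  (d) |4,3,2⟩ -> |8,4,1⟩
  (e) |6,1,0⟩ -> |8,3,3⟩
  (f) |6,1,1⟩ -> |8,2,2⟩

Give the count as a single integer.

(a) allowed
(b) allowed
(c) allowed
(d) allowed
(e) forbidden — Δl = +2 (E1 requires Δl = ±1); Δm_l = +3 (E1 requires Δm_l = 0, ±1)
(f) allowed
Total allowed: 5 of 6.

5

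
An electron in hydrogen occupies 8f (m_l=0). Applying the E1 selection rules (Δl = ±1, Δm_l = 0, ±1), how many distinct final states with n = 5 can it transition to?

E1 requires Δl = ±1, so l_f ∈ {2, 4}; with 0 ≤ l_f ≤ n_f−1 = 4, the allowed l_f values are {2, 4}.
For l_f = 2: m_f ∈ {m_i−1, m_i, m_i+1} ∩ [−2, 2] = {-1, 0, 1} → 3 states.
For l_f = 4: m_f ∈ {m_i−1, m_i, m_i+1} ∩ [−4, 4] = {-1, 0, 1} → 3 states.
Total: 6.

6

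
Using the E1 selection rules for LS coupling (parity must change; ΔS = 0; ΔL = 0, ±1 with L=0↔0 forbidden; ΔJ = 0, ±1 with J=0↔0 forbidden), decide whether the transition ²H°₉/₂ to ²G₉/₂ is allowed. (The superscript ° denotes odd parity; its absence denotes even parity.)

Parity must change: odd → even — ✓.
ΔS = 0: S: 1/2 → 1/2 — ✓.
ΔL = 0, ±1 (not L=0↔0): L: 5 → 4, ΔL = -1 — ✓.
ΔJ = 0, ±1 (not J=0↔0): J: 9/2 → 9/2, ΔJ = +0 — ✓.
All four E1 rules are satisfied.

allowed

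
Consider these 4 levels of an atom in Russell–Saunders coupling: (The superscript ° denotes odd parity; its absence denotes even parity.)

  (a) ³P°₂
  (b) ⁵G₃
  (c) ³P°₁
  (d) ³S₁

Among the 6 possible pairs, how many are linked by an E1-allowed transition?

2

(a)–(b): forbidden (ΔS, ΔL).
(a)–(c): forbidden (parity).
(a)–(d): allowed.
(b)–(c): forbidden (ΔS, ΔL, ΔJ).
(b)–(d): forbidden (parity, ΔS, ΔL, ΔJ).
(c)–(d): allowed.
Allowed pairs: 2 of 6.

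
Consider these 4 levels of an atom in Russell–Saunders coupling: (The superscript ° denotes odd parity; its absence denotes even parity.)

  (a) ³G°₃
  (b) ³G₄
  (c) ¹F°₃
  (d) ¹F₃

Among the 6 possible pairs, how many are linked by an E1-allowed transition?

2

(a)–(b): allowed.
(a)–(c): forbidden (parity, ΔS).
(a)–(d): forbidden (ΔS).
(b)–(c): forbidden (ΔS).
(b)–(d): forbidden (parity, ΔS).
(c)–(d): allowed.
Allowed pairs: 2 of 6.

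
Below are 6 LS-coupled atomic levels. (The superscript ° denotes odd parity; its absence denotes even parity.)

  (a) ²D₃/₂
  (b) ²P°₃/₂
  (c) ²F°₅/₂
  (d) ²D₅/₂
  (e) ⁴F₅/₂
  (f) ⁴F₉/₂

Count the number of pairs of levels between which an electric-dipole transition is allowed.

(a)–(b): allowed.
(a)–(c): allowed.
(a)–(d): forbidden (parity).
(a)–(e): forbidden (parity, ΔS).
(a)–(f): forbidden (parity, ΔS, ΔJ).
(b)–(c): forbidden (parity, ΔL).
(b)–(d): allowed.
(b)–(e): forbidden (ΔS, ΔL).
(b)–(f): forbidden (ΔS, ΔL, ΔJ).
(c)–(d): allowed.
(c)–(e): forbidden (ΔS).
(c)–(f): forbidden (ΔS, ΔJ).
(d)–(e): forbidden (parity, ΔS).
(d)–(f): forbidden (parity, ΔS, ΔJ).
(e)–(f): forbidden (parity, ΔJ).
Allowed pairs: 4 of 15.

4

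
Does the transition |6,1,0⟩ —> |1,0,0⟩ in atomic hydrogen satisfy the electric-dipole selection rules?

Δl = 0 − 1 = -1; the E1 rule Δl = ±1 is passes.
Δm_l = 0 − (0) = +0. E1 requires Δm_l = 0, ±1: passes.
All E1 selection rules are satisfied.

allowed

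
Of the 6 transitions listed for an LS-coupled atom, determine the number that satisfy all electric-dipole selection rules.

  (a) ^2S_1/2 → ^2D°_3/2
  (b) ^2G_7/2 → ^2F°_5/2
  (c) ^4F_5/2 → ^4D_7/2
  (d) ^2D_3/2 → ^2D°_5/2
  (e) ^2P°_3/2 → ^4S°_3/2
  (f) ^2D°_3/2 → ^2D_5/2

(a) forbidden (ΔL fails)
(b) allowed
(c) forbidden (parity fails)
(d) allowed
(e) forbidden (parity, ΔS fail)
(f) allowed
Total allowed: 3 of 6.

3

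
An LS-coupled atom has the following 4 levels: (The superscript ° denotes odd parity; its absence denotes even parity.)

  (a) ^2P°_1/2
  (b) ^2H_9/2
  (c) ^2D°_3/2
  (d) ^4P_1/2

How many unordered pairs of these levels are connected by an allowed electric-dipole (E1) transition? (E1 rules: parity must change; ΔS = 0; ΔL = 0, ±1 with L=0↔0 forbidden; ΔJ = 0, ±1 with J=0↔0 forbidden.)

(a)–(b): forbidden (ΔL, ΔJ).
(a)–(c): forbidden (parity).
(a)–(d): forbidden (ΔS).
(b)–(c): forbidden (ΔL, ΔJ).
(b)–(d): forbidden (parity, ΔS, ΔL, ΔJ).
(c)–(d): forbidden (ΔS).
Allowed pairs: 0 of 6.

0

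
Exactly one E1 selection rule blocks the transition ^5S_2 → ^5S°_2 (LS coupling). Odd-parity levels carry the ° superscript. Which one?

Parity must change: even → odd — satisfied.
ΔS = 0: S: 2 → 2 — satisfied.
ΔL = 0, ±1 (not L=0↔0): L: 0 → 0, ΔL = +0 — violated.
ΔJ = 0, ±1 (not J=0↔0): J: 2 → 2, ΔJ = +0 — satisfied.

the L=0 ↔ L=0 exclusion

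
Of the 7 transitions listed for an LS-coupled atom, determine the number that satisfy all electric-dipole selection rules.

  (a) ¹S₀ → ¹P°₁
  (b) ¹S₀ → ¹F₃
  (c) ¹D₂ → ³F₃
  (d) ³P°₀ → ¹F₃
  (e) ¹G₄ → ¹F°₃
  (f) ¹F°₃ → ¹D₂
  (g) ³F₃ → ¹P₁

(a) allowed
(b) forbidden (parity, ΔL, ΔJ fail)
(c) forbidden (parity, ΔS fail)
(d) forbidden (ΔS, ΔL, ΔJ fail)
(e) allowed
(f) allowed
(g) forbidden (parity, ΔS, ΔL, ΔJ fail)
Total allowed: 3 of 7.

3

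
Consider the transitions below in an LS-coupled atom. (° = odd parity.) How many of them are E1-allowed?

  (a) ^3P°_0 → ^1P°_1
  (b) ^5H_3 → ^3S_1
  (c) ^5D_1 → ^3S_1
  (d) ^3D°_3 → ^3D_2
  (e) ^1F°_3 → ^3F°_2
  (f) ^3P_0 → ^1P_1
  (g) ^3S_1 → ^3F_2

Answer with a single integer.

1

(a) forbidden (parity, ΔS fail)
(b) forbidden (parity, ΔS, ΔL, ΔJ fail)
(c) forbidden (parity, ΔS, ΔL fail)
(d) allowed
(e) forbidden (parity, ΔS fail)
(f) forbidden (parity, ΔS fail)
(g) forbidden (parity, ΔL fail)
Total allowed: 1 of 7.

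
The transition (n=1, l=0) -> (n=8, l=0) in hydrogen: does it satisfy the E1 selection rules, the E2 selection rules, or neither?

Δl = 0 − 0 = +0; l_i + l_f = 0.
E1 (Δl = ±1): not satisfied.
E2 (Δl = 0,±2, l_i+l_f ≥ 2): not satisfied.

neither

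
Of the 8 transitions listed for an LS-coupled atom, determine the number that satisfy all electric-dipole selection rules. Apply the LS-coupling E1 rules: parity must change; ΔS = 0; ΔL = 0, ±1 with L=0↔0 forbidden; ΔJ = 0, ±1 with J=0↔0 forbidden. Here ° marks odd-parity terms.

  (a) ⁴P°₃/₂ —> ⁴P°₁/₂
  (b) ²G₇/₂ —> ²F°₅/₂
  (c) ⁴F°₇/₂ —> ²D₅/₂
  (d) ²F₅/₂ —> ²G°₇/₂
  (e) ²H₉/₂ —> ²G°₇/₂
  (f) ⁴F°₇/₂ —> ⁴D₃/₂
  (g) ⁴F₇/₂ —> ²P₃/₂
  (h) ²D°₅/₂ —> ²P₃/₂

(a) forbidden (parity fails)
(b) allowed
(c) forbidden (ΔS fails)
(d) allowed
(e) allowed
(f) forbidden (ΔJ fails)
(g) forbidden (parity, ΔS, ΔL, ΔJ fail)
(h) allowed
Total allowed: 4 of 8.

4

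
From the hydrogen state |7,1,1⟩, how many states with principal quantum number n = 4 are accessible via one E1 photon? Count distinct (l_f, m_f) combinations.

E1 requires Δl = ±1, so l_f ∈ {0, 2}; with 0 ≤ l_f ≤ n_f−1 = 3, the allowed l_f values are {0, 2}.
For l_f = 0: m_f ∈ {m_i−1, m_i, m_i+1} ∩ [−0, 0] = {0} → 1 state.
For l_f = 2: m_f ∈ {m_i−1, m_i, m_i+1} ∩ [−2, 2] = {0, 1, 2} → 3 states.
Total: 4.

4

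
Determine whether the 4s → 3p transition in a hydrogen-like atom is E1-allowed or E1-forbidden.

allowed

Initial l = 0, final l = 1, so Δl = +1. E1 requires Δl = ±1: ✓.
All E1 selection rules are satisfied.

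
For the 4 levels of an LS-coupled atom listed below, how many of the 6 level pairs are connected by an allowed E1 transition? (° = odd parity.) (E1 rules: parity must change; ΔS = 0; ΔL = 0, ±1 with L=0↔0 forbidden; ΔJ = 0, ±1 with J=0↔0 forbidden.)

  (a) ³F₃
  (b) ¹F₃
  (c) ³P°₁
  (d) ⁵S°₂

(a)–(b): forbidden (parity, ΔS).
(a)–(c): forbidden (ΔL, ΔJ).
(a)–(d): forbidden (ΔS, ΔL).
(b)–(c): forbidden (ΔS, ΔL, ΔJ).
(b)–(d): forbidden (ΔS, ΔL).
(c)–(d): forbidden (parity, ΔS).
Allowed pairs: 0 of 6.

0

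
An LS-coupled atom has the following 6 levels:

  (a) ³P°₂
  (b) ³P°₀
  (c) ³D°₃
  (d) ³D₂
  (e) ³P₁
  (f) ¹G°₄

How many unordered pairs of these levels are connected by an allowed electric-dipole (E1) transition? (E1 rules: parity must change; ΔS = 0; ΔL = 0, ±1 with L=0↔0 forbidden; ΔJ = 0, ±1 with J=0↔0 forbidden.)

4

(a)–(b): forbidden (parity, ΔJ).
(a)–(c): forbidden (parity).
(a)–(d): allowed.
(a)–(e): allowed.
(a)–(f): forbidden (parity, ΔS, ΔL, ΔJ).
(b)–(c): forbidden (parity, ΔJ).
(b)–(d): forbidden (ΔJ).
(b)–(e): allowed.
(b)–(f): forbidden (parity, ΔS, ΔL, ΔJ).
(c)–(d): allowed.
(c)–(e): forbidden (ΔJ).
(c)–(f): forbidden (parity, ΔS, ΔL).
(d)–(e): forbidden (parity).
(d)–(f): forbidden (ΔS, ΔL, ΔJ).
(e)–(f): forbidden (ΔS, ΔL, ΔJ).
Allowed pairs: 4 of 15.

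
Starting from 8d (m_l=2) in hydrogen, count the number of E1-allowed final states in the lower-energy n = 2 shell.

E1 requires Δl = ±1, so l_f ∈ {1, 3}; with 0 ≤ l_f ≤ n_f−1 = 1, the allowed l_f values are {1}.
For l_f = 1: m_f ∈ {m_i−1, m_i, m_i+1} ∩ [−1, 1] = {1} → 1 state.
Total: 1.

1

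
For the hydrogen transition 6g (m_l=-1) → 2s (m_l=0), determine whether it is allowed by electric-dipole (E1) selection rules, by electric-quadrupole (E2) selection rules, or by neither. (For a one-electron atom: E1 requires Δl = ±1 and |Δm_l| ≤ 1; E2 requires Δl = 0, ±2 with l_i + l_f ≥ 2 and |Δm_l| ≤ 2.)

Δl = 0 − 4 = -4; l_i + l_f = 4.
Δm_l = +1.
E1 (Δl = ±1, |Δm_l| ≤ 1): not satisfied.
E2 (Δl = 0,±2, l_i+l_f ≥ 2, |Δm_l| ≤ 2): not satisfied.

neither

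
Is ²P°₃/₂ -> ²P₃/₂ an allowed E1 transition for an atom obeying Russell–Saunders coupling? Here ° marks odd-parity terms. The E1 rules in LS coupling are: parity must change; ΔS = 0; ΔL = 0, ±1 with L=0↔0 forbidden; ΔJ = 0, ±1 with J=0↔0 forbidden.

allowed

Parity must change: odd → even — ✓.
ΔJ = 0, ±1 (not J=0↔0): J: 3/2 → 3/2, ΔJ = +0 — ✓.
ΔL = 0, ±1 (not L=0↔0): L: 1 → 1, ΔL = +0 — ✓.
ΔS = 0: S: 1/2 → 1/2 — ✓.
All four E1 rules are satisfied.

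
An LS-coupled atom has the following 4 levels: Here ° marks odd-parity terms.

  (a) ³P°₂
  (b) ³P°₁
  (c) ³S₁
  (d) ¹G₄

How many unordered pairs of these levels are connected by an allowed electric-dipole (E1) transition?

2

(a)–(b): forbidden (parity).
(a)–(c): allowed.
(a)–(d): forbidden (ΔS, ΔL, ΔJ).
(b)–(c): allowed.
(b)–(d): forbidden (ΔS, ΔL, ΔJ).
(c)–(d): forbidden (parity, ΔS, ΔL, ΔJ).
Allowed pairs: 2 of 6.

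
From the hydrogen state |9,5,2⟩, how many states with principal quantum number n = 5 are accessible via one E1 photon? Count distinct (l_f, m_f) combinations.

E1 requires Δl = ±1, so l_f ∈ {4, 6}; with 0 ≤ l_f ≤ n_f−1 = 4, the allowed l_f values are {4}.
For l_f = 4: m_f ∈ {m_i−1, m_i, m_i+1} ∩ [−4, 4] = {1, 2, 3} → 3 states.
Total: 3.

3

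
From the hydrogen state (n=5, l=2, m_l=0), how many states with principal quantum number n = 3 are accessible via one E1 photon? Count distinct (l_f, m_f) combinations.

E1 requires Δl = ±1, so l_f ∈ {1, 3}; with 0 ≤ l_f ≤ n_f−1 = 2, the allowed l_f values are {1}.
For l_f = 1: m_f ∈ {m_i−1, m_i, m_i+1} ∩ [−1, 1] = {-1, 0, 1} → 3 states.
Total: 3.

3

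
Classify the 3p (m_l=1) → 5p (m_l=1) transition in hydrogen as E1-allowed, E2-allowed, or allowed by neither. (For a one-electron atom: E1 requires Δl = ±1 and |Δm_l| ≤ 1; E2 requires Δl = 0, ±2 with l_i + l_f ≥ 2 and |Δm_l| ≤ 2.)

E2

Δl = 1 − 1 = +0; l_i + l_f = 2.
Δm_l = +0.
E1 (Δl = ±1, |Δm_l| ≤ 1): not satisfied.
E2 (Δl = 0,±2, l_i+l_f ≥ 2, |Δm_l| ≤ 2): satisfied.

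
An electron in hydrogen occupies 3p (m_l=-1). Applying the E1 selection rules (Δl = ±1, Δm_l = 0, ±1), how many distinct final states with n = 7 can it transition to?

E1 requires Δl = ±1, so l_f ∈ {0, 2}; with 0 ≤ l_f ≤ n_f−1 = 6, the allowed l_f values are {0, 2}.
For l_f = 0: m_f ∈ {m_i−1, m_i, m_i+1} ∩ [−0, 0] = {0} → 1 state.
For l_f = 2: m_f ∈ {m_i−1, m_i, m_i+1} ∩ [−2, 2] = {-2, -1, 0} → 3 states.
Total: 4.

4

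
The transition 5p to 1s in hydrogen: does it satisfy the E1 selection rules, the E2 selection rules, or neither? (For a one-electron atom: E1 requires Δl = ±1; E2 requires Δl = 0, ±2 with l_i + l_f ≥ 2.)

E1

Δl = 0 − 1 = -1; l_i + l_f = 1.
E1 (Δl = ±1): satisfied.
E2 (Δl = 0,±2, l_i+l_f ≥ 2): not satisfied.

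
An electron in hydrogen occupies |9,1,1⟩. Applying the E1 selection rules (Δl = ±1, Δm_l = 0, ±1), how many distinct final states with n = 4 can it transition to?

E1 requires Δl = ±1, so l_f ∈ {0, 2}; with 0 ≤ l_f ≤ n_f−1 = 3, the allowed l_f values are {0, 2}.
For l_f = 0: m_f ∈ {m_i−1, m_i, m_i+1} ∩ [−0, 0] = {0} → 1 state.
For l_f = 2: m_f ∈ {m_i−1, m_i, m_i+1} ∩ [−2, 2] = {0, 1, 2} → 3 states.
Total: 4.

4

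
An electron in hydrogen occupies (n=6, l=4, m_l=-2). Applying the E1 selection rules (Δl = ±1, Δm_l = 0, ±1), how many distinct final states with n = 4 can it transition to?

E1 requires Δl = ±1, so l_f ∈ {3, 5}; with 0 ≤ l_f ≤ n_f−1 = 3, the allowed l_f values are {3}.
For l_f = 3: m_f ∈ {m_i−1, m_i, m_i+1} ∩ [−3, 3] = {-3, -2, -1} → 3 states.
Total: 3.

3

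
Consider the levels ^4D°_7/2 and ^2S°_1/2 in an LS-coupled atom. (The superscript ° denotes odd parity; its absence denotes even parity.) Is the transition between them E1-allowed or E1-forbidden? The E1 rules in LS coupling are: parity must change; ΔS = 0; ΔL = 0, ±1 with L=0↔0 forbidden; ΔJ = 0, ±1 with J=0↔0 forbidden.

forbidden

Reading off the term symbols: S 3/2→1/2, L 2→0, J 7/2→1/2, parity odd→odd.
Parity must change: odd → odd — violated.
ΔS = 0: S: 3/2 → 1/2 — violated.
ΔL = 0, ±1 (not L=0↔0): L: 2 → 0, ΔL = -2 — violated.
ΔJ = 0, ±1 (not J=0↔0): J: 7/2 → 1/2, ΔJ = -3 — violated.
Rule(s) violated: parity, ΔS, ΔL, ΔJ.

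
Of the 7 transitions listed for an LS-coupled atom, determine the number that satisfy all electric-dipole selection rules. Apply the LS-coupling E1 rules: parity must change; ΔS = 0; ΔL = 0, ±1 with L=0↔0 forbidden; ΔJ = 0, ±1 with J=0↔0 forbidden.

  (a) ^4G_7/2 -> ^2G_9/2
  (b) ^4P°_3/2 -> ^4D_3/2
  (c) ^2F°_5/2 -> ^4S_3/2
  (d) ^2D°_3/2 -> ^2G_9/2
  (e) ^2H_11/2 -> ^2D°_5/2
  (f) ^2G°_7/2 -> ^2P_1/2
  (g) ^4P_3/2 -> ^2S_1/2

(a) forbidden (parity, ΔS fail)
(b) allowed
(c) forbidden (ΔS, ΔL fail)
(d) forbidden (ΔL, ΔJ fail)
(e) forbidden (ΔL, ΔJ fail)
(f) forbidden (ΔL, ΔJ fail)
(g) forbidden (parity, ΔS fail)
Total allowed: 1 of 7.

1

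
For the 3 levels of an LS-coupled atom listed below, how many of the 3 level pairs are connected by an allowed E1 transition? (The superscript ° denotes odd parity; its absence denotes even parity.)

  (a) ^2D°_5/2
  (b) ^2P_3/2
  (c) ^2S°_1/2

(a)–(b): allowed.
(a)–(c): forbidden (parity, ΔL, ΔJ).
(b)–(c): allowed.
Allowed pairs: 2 of 3.

2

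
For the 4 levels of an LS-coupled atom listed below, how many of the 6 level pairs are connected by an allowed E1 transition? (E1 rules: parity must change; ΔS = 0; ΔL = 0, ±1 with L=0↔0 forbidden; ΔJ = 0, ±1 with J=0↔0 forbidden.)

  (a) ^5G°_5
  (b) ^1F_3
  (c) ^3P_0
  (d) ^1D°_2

1

(a)–(b): forbidden (ΔS, ΔJ).
(a)–(c): forbidden (ΔS, ΔL, ΔJ).
(a)–(d): forbidden (parity, ΔS, ΔL, ΔJ).
(b)–(c): forbidden (parity, ΔS, ΔL, ΔJ).
(b)–(d): allowed.
(c)–(d): forbidden (ΔS, ΔJ).
Allowed pairs: 1 of 6.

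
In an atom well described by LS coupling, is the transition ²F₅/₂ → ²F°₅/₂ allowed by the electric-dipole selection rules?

allowed

Initial level: S=1/2, L=3, J=5/2, parity even. Final level: S=1/2, L=3, J=5/2, parity odd.
Parity must change: even → odd — satisfied.
ΔS = 0: S: 1/2 → 1/2 — satisfied.
ΔL = 0, ±1 (not L=0↔0): L: 3 → 3, ΔL = +0 — satisfied.
ΔJ = 0, ±1 (not J=0↔0): J: 5/2 → 5/2, ΔJ = +0 — satisfied.
All four E1 rules are satisfied.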